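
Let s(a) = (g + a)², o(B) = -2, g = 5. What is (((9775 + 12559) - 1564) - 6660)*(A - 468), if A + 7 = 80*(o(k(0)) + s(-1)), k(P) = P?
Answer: 9100950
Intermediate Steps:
s(a) = (5 + a)²
A = 1113 (A = -7 + 80*(-2 + (5 - 1)²) = -7 + 80*(-2 + 4²) = -7 + 80*(-2 + 16) = -7 + 80*14 = -7 + 1120 = 1113)
(((9775 + 12559) - 1564) - 6660)*(A - 468) = (((9775 + 12559) - 1564) - 6660)*(1113 - 468) = ((22334 - 1564) - 6660)*645 = (20770 - 6660)*645 = 14110*645 = 9100950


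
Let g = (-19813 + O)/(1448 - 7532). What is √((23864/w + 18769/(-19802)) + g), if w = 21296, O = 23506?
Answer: I*√3791904518484885/93445638 ≈ 0.65898*I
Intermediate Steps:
g = -1231/2028 (g = (-19813 + 23506)/(1448 - 7532) = 3693/(-6084) = 3693*(-1/6084) = -1231/2028 ≈ -0.60700)
√((23864/w + 18769/(-19802)) + g) = √((23864/21296 + 18769/(-19802)) - 1231/2028) = √((23864*(1/21296) + 18769*(-1/19802)) - 1231/2028) = √((2983/2662 - 18769/19802) - 1231/2028) = √(2276572/13178231 - 1231/2028) = √(-11605514345/26725452468) = I*√3791904518484885/93445638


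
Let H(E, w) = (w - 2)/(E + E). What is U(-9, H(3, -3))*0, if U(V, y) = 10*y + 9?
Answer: 0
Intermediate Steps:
H(E, w) = (-2 + w)/(2*E) (H(E, w) = (-2 + w)/((2*E)) = (-2 + w)*(1/(2*E)) = (-2 + w)/(2*E))
U(V, y) = 9 + 10*y
U(-9, H(3, -3))*0 = (9 + 10*((½)*(-2 - 3)/3))*0 = (9 + 10*((½)*(⅓)*(-5)))*0 = (9 + 10*(-⅚))*0 = (9 - 25/3)*0 = (⅔)*0 = 0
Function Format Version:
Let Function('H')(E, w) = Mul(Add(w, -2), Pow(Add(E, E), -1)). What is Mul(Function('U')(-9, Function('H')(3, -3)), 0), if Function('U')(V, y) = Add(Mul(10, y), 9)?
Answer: 0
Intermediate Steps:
Function('H')(E, w) = Mul(Rational(1, 2), Pow(E, -1), Add(-2, w)) (Function('H')(E, w) = Mul(Add(-2, w), Pow(Mul(2, E), -1)) = Mul(Add(-2, w), Mul(Rational(1, 2), Pow(E, -1))) = Mul(Rational(1, 2), Pow(E, -1), Add(-2, w)))
Function('U')(V, y) = Add(9, Mul(10, y))
Mul(Function('U')(-9, Function('H')(3, -3)), 0) = Mul(Add(9, Mul(10, Mul(Rational(1, 2), Pow(3, -1), Add(-2, -3)))), 0) = Mul(Add(9, Mul(10, Mul(Rational(1, 2), Rational(1, 3), -5))), 0) = Mul(Add(9, Mul(10, Rational(-5, 6))), 0) = Mul(Add(9, Rational(-25, 3)), 0) = Mul(Rational(2, 3), 0) = 0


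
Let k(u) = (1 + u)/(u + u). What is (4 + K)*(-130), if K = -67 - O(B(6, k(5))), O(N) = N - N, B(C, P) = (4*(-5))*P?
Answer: 8190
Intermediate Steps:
k(u) = (1 + u)/(2*u) (k(u) = (1 + u)/((2*u)) = (1 + u)*(1/(2*u)) = (1 + u)/(2*u))
B(C, P) = -20*P
O(N) = 0
K = -67 (K = -67 - 1*0 = -67 + 0 = -67)
(4 + K)*(-130) = (4 - 67)*(-130) = -63*(-130) = 8190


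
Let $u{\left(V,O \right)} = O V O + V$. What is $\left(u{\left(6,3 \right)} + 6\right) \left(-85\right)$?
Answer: $-5610$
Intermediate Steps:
$u{\left(V,O \right)} = V + V O^{2}$ ($u{\left(V,O \right)} = V O^{2} + V = V + V O^{2}$)
$\left(u{\left(6,3 \right)} + 6\right) \left(-85\right) = \left(6 \left(1 + 3^{2}\right) + 6\right) \left(-85\right) = \left(6 \left(1 + 9\right) + 6\right) \left(-85\right) = \left(6 \cdot 10 + 6\right) \left(-85\right) = \left(60 + 6\right) \left(-85\right) = 66 \left(-85\right) = -5610$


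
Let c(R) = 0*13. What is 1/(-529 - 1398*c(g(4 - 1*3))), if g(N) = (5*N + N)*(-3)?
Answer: -1/529 ≈ -0.0018904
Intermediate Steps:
g(N) = -18*N (g(N) = (6*N)*(-3) = -18*N)
c(R) = 0
1/(-529 - 1398*c(g(4 - 1*3))) = 1/(-529 - 1398*0) = 1/(-529 + 0) = 1/(-529) = -1/529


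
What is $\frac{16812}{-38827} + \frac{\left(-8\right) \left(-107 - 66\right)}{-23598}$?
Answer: $- \frac{225233072}{458119773} \approx -0.49165$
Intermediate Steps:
$\frac{16812}{-38827} + \frac{\left(-8\right) \left(-107 - 66\right)}{-23598} = 16812 \left(- \frac{1}{38827}\right) + \left(-8\right) \left(-173\right) \left(- \frac{1}{23598}\right) = - \frac{16812}{38827} + 1384 \left(- \frac{1}{23598}\right) = - \frac{16812}{38827} - \frac{692}{11799} = - \frac{225233072}{458119773}$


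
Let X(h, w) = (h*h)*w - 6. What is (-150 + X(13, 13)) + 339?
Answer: 2380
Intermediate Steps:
X(h, w) = -6 + w*h² (X(h, w) = h²*w - 6 = w*h² - 6 = -6 + w*h²)
(-150 + X(13, 13)) + 339 = (-150 + (-6 + 13*13²)) + 339 = (-150 + (-6 + 13*169)) + 339 = (-150 + (-6 + 2197)) + 339 = (-150 + 2191) + 339 = 2041 + 339 = 2380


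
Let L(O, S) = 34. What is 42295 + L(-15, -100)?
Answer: 42329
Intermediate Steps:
42295 + L(-15, -100) = 42295 + 34 = 42329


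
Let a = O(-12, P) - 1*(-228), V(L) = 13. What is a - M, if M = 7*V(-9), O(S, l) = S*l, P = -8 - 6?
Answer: 305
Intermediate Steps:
P = -14
M = 91 (M = 7*13 = 91)
a = 396 (a = -12*(-14) - 1*(-228) = 168 + 228 = 396)
a - M = 396 - 1*91 = 396 - 91 = 305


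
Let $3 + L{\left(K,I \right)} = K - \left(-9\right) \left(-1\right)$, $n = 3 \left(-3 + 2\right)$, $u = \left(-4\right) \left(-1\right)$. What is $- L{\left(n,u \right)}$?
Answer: $15$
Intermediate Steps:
$u = 4$
$n = -3$ ($n = 3 \left(-1\right) = -3$)
$L{\left(K,I \right)} = -12 + K$ ($L{\left(K,I \right)} = -3 + \left(K - \left(-9\right) \left(-1\right)\right) = -3 + \left(K - 9\right) = -3 + \left(-9 + K\right) = -12 + K$)
$- L{\left(n,u \right)} = - (-12 - 3) = \left(-1\right) \left(-15\right) = 15$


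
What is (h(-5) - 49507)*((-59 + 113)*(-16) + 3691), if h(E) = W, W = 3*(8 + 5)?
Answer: -139846036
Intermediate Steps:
W = 39 (W = 3*13 = 39)
h(E) = 39
(h(-5) - 49507)*((-59 + 113)*(-16) + 3691) = (39 - 49507)*((-59 + 113)*(-16) + 3691) = -49468*(54*(-16) + 3691) = -49468*(-864 + 3691) = -49468*2827 = -139846036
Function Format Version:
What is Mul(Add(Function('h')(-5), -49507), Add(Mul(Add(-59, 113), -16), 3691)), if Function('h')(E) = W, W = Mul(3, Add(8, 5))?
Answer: -139846036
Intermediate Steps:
W = 39 (W = Mul(3, 13) = 39)
Function('h')(E) = 39
Mul(Add(Function('h')(-5), -49507), Add(Mul(Add(-59, 113), -16), 3691)) = Mul(Add(39, -49507), Add(Mul(Add(-59, 113), -16), 3691)) = Mul(-49468, Add(Mul(54, -16), 3691)) = Mul(-49468, Add(-864, 3691)) = Mul(-49468, 2827) = -139846036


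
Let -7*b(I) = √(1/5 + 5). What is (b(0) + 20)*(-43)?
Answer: -860 + 43*√130/35 ≈ -845.99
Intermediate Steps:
b(I) = -√130/35 (b(I) = -√(1/5 + 5)/7 = -√(⅕ + 5)/7 = -√130/35)
(b(0) + 20)*(-43) = (-√130/35 + 20)*(-43) = (20 - √130/35)*(-43) = -860 + 43*√130/35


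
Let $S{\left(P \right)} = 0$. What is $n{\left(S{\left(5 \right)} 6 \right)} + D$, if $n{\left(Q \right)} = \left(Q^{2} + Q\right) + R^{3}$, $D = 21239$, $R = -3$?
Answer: $21212$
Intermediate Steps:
$n{\left(Q \right)} = -27 + Q + Q^{2}$ ($n{\left(Q \right)} = \left(Q^{2} + Q\right) + \left(-3\right)^{3} = \left(Q + Q^{2}\right) - 27 = -27 + Q + Q^{2}$)
$n{\left(S{\left(5 \right)} 6 \right)} + D = \left(-27 + 0 \cdot 6 + \left(0 \cdot 6\right)^{2}\right) + 21239 = \left(-27 + 0 + 0^{2}\right) + 21239 = \left(-27 + 0 + 0\right) + 21239 = -27 + 21239 = 21212$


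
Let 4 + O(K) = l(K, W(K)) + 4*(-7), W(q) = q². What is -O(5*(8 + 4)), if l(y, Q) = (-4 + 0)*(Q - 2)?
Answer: 14424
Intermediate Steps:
l(y, Q) = 8 - 4*Q (l(y, Q) = -4*(-2 + Q) = 8 - 4*Q)
O(K) = -24 - 4*K² (O(K) = -4 + ((8 - 4*K²) + 4*(-7)) = -4 + ((8 - 4*K²) - 28) = -4 + (-20 - 4*K²) = -24 - 4*K²)
-O(5*(8 + 4)) = -(-24 - 4*25*(8 + 4)²) = -(-24 - 4*(5*12)²) = -(-24 - 4*60²) = -(-24 - 4*3600) = -(-24 - 14400) = -1*(-14424) = 14424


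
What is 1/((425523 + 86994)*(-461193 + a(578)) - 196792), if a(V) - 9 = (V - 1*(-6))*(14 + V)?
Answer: -1/59173359544 ≈ -1.6899e-11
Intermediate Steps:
a(V) = 9 + (6 + V)*(14 + V) (a(V) = 9 + (V - 1*(-6))*(14 + V) = 9 + (V + 6)*(14 + V) = 9 + (6 + V)*(14 + V))
1/((425523 + 86994)*(-461193 + a(578)) - 196792) = 1/((425523 + 86994)*(-461193 + (93 + 578² + 20*578)) - 196792) = 1/(512517*(-461193 + (93 + 334084 + 11560)) - 196792) = 1/(512517*(-461193 + 345737) - 196792) = 1/(512517*(-115456) - 196792) = 1/(-59173162752 - 196792) = 1/(-59173359544) = -1/59173359544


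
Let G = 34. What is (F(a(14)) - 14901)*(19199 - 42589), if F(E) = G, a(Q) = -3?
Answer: 347739130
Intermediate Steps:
F(E) = 34
(F(a(14)) - 14901)*(19199 - 42589) = (34 - 14901)*(19199 - 42589) = -14867*(-23390) = 347739130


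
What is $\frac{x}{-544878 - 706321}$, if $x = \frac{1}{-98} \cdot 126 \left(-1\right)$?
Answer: $- \frac{9}{8758393} \approx -1.0276 \cdot 10^{-6}$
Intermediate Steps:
$x = \frac{9}{7}$ ($x = \left(- \frac{1}{98}\right) 126 \left(-1\right) = \left(- \frac{9}{7}\right) \left(-1\right) = \frac{9}{7} \approx 1.2857$)
$\frac{x}{-544878 - 706321} = \frac{9}{7 \left(-544878 - 706321\right)} = \frac{9}{7 \left(-1251199\right)} = \frac{9}{7} \left(- \frac{1}{1251199}\right) = - \frac{9}{8758393}$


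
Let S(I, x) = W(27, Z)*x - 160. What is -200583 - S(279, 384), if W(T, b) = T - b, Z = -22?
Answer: -219239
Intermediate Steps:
S(I, x) = -160 + 49*x (S(I, x) = (27 - 1*(-22))*x - 160 = (27 + 22)*x - 160 = 49*x - 160 = -160 + 49*x)
-200583 - S(279, 384) = -200583 - (-160 + 49*384) = -200583 - (-160 + 18816) = -200583 - 1*18656 = -200583 - 18656 = -219239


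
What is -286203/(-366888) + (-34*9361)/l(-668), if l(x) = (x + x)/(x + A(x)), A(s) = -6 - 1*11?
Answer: -3332820495063/20423432 ≈ -1.6319e+5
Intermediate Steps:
A(s) = -17 (A(s) = -6 - 11 = -17)
l(x) = 2*x/(-17 + x) (l(x) = (x + x)/(x - 17) = (2*x)/(-17 + x) = 2*x/(-17 + x))
-286203/(-366888) + (-34*9361)/l(-668) = -286203/(-366888) + (-34*9361)/((2*(-668)/(-17 - 668))) = -286203*(-1/366888) - 318274/(2*(-668)/(-685)) = 95401/122296 - 318274/(2*(-668)*(-1/685)) = 95401/122296 - 318274/1336/685 = 95401/122296 - 318274*685/1336 = 95401/122296 - 109008845/668 = -3332820495063/20423432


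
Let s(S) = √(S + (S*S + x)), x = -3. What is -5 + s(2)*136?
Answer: -5 + 136*√3 ≈ 230.56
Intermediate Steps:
s(S) = √(-3 + S + S²) (s(S) = √(S + (S*S - 3)) = √(S + (S² - 3)) = √(S + (-3 + S²)) = √(-3 + S + S²))
-5 + s(2)*136 = -5 + √(-3 + 2 + 2²)*136 = -5 + √(-3 + 2 + 4)*136 = -5 + √3*136 = -5 + 136*√3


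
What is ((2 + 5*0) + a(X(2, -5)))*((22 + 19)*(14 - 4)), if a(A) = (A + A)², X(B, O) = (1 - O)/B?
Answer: 15580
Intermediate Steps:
X(B, O) = (1 - O)/B
a(A) = 4*A² (a(A) = (2*A)² = 4*A²)
((2 + 5*0) + a(X(2, -5)))*((22 + 19)*(14 - 4)) = ((2 + 5*0) + 4*((1 - 1*(-5))/2)²)*((22 + 19)*(14 - 4)) = ((2 + 0) + 4*((1 + 5)/2)²)*(41*10) = (2 + 4*((½)*6)²)*410 = (2 + 4*3²)*410 = (2 + 4*9)*410 = (2 + 36)*410 = 38*410 = 15580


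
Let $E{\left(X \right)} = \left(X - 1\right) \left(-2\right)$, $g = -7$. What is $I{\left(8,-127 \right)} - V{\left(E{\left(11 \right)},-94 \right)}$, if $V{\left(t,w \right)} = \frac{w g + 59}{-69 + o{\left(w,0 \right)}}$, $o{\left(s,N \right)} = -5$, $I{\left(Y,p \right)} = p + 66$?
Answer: $- \frac{3797}{74} \approx -51.311$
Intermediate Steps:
$I{\left(Y,p \right)} = 66 + p$
$E{\left(X \right)} = 2 - 2 X$ ($E{\left(X \right)} = \left(-1 + X\right) \left(-2\right) = 2 - 2 X$)
$V{\left(t,w \right)} = - \frac{59}{74} + \frac{7 w}{74}$ ($V{\left(t,w \right)} = \frac{w \left(-7\right) + 59}{-69 - 5} = \frac{- 7 w + 59}{-74} = \left(59 - 7 w\right) \left(- \frac{1}{74}\right) = - \frac{59}{74} + \frac{7 w}{74}$)
$I{\left(8,-127 \right)} - V{\left(E{\left(11 \right)},-94 \right)} = \left(66 - 127\right) - \left(- \frac{59}{74} + \frac{7}{74} \left(-94\right)\right) = -61 - \left(- \frac{59}{74} - \frac{329}{37}\right) = -61 - - \frac{717}{74} = -61 + \frac{717}{74} = - \frac{3797}{74}$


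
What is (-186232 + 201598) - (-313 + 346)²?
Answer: 14277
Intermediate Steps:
(-186232 + 201598) - (-313 + 346)² = 15366 - 1*33² = 15366 - 1*1089 = 15366 - 1089 = 14277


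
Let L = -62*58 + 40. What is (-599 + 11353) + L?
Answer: 7198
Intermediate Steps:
L = -3556 (L = -3596 + 40 = -3556)
(-599 + 11353) + L = (-599 + 11353) - 3556 = 10754 - 3556 = 7198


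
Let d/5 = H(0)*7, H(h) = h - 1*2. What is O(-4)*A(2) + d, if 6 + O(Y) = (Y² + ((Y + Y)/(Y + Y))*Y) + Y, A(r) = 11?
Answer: -48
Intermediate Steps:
H(h) = -2 + h (H(h) = h - 2 = -2 + h)
O(Y) = -6 + Y² + 2*Y (O(Y) = -6 + ((Y² + ((Y + Y)/(Y + Y))*Y) + Y) = -6 + ((Y² + ((2*Y)/((2*Y)))*Y) + Y) = -6 + ((Y² + ((2*Y)*(1/(2*Y)))*Y) + Y) = -6 + ((Y² + 1*Y) + Y) = -6 + ((Y² + Y) + Y) = -6 + ((Y + Y²) + Y) = -6 + (Y² + 2*Y) = -6 + Y² + 2*Y)
d = -70 (d = 5*((-2 + 0)*7) = 5*(-2*7) = 5*(-14) = -70)
O(-4)*A(2) + d = (-6 + (-4)² + 2*(-4))*11 - 70 = (-6 + 16 - 8)*11 - 70 = 2*11 - 70 = 22 - 70 = -48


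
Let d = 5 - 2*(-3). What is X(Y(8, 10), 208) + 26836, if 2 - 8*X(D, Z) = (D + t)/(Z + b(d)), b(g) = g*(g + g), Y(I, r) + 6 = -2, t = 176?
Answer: 8050861/300 ≈ 26836.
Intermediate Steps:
d = 11 (d = 5 + 6 = 11)
Y(I, r) = -8 (Y(I, r) = -6 - 2 = -8)
b(g) = 2*g² (b(g) = g*(2*g) = 2*g²)
X(D, Z) = ¼ - (176 + D)/(8*(242 + Z)) (X(D, Z) = ¼ - (D + 176)/(8*(Z + 2*11²)) = ¼ - (176 + D)/(8*(Z + 2*121)) = ¼ - (176 + D)/(8*(Z + 242)) = ¼ - (176 + D)/(8*(242 + Z)))
X(Y(8, 10), 208) + 26836 = (308 - 1*(-8) + 2*208)/(8*(242 + 208)) + 26836 = (⅛)*(308 + 8 + 416)/450 + 26836 = (⅛)*(1/450)*732 + 26836 = 61/300 + 26836 = 8050861/300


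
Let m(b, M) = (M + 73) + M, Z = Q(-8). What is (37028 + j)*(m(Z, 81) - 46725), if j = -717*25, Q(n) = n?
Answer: -888098470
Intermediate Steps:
Z = -8
j = -17925
m(b, M) = 73 + 2*M (m(b, M) = (73 + M) + M = 73 + 2*M)
(37028 + j)*(m(Z, 81) - 46725) = (37028 - 17925)*((73 + 2*81) - 46725) = 19103*((73 + 162) - 46725) = 19103*(235 - 46725) = 19103*(-46490) = -888098470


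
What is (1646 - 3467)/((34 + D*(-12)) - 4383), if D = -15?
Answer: 1821/4169 ≈ 0.43680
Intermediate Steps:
(1646 - 3467)/((34 + D*(-12)) - 4383) = (1646 - 3467)/((34 - 15*(-12)) - 4383) = -1821/((34 + 180) - 4383) = -1821/(214 - 4383) = -1821/(-4169) = -1821*(-1/4169) = 1821/4169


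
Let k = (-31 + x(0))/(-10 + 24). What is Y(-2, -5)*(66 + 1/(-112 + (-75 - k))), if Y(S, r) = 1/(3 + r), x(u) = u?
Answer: -85364/2587 ≈ -32.997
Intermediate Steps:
k = -31/14 (k = (-31 + 0)/(-10 + 24) = -31/14 ≈ -2.2143)
Y(-2, -5)*(66 + 1/(-112 + (-75 - k))) = (66 + 1/(-112 + (-75 - 1*(-31/14))))/(3 - 5) = (66 + 1/(-112 + (-75 + 31/14)))/(-2) = -(66 + 1/(-112 - 1019/14))/2 = -(66 + 1/(-2587/14))/2 = -(66 - 14/2587)/2 = -1/2*170728/2587 = -85364/2587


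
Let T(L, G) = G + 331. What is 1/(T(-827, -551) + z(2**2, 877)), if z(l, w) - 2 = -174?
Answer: -1/392 ≈ -0.0025510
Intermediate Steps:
z(l, w) = -172 (z(l, w) = 2 - 174 = -172)
T(L, G) = 331 + G
1/(T(-827, -551) + z(2**2, 877)) = 1/((331 - 551) - 172) = 1/(-220 - 172) = 1/(-392) = -1/392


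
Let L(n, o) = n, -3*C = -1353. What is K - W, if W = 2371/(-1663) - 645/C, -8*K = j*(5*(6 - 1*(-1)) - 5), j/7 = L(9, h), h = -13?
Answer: -700194461/3000052 ≈ -233.39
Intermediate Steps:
C = 451 (C = -⅓*(-1353) = 451)
j = 63 (j = 7*9 = 63)
K = -945/4 (K = -63*(5*(6 - 1*(-1)) - 5)/8 = -63*(5*(6 + 1) - 5)/8 = -63*(5*7 - 5)/8 = -63*(35 - 5)/8 = -63*30/8 = -⅛*1890 = -945/4 ≈ -236.25)
W = -2141956/750013 (W = 2371/(-1663) - 645/451 = 2371*(-1/1663) - 645*1/451 = -2371/1663 - 645/451 = -2141956/750013 ≈ -2.8559)
K - W = -945/4 - 1*(-2141956/750013) = -945/4 + 2141956/750013 = -700194461/3000052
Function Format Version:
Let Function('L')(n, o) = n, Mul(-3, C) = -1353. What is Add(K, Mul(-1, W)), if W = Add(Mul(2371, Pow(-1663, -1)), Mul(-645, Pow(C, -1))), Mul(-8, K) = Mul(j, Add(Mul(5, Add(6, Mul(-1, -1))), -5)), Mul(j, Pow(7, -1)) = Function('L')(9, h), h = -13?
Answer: Rational(-700194461, 3000052) ≈ -233.39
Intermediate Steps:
C = 451 (C = Mul(Rational(-1, 3), -1353) = 451)
j = 63 (j = Mul(7, 9) = 63)
K = Rational(-945, 4) (K = Mul(Rational(-1, 8), Mul(63, Add(Mul(5, Add(6, Mul(-1, -1))), -5))) = Mul(Rational(-1, 8), Mul(63, Add(Mul(5, Add(6, 1)), -5))) = Mul(Rational(-1, 8), Mul(63, Add(Mul(5, 7), -5))) = Mul(Rational(-1, 8), Mul(63, Add(35, -5))) = Mul(Rational(-1, 8), Mul(63, 30)) = Mul(Rational(-1, 8), 1890) = Rational(-945, 4) ≈ -236.25)
W = Rational(-2141956, 750013) (W = Add(Mul(2371, Pow(-1663, -1)), Mul(-645, Pow(451, -1))) = Add(Mul(2371, Rational(-1, 1663)), Mul(-645, Rational(1, 451))) = Add(Rational(-2371, 1663), Rational(-645, 451)) = Rational(-2141956, 750013) ≈ -2.8559)
Add(K, Mul(-1, W)) = Add(Rational(-945, 4), Mul(-1, Rational(-2141956, 750013))) = Add(Rational(-945, 4), Rational(2141956, 750013)) = Rational(-700194461, 3000052)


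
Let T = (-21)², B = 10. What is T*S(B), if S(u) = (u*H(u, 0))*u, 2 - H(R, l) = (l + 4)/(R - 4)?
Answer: 58800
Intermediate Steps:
H(R, l) = 2 - (4 + l)/(-4 + R) (H(R, l) = 2 - (l + 4)/(R - 4) = 2 - (4 + l)/(-4 + R))
T = 441
S(u) = u²*(-12 + 2*u)/(-4 + u) (S(u) = (u*((-12 - 1*0 + 2*u)/(-4 + u)))*u = (u*((-12 + 0 + 2*u)/(-4 + u)))*u = (u*((-12 + 2*u)/(-4 + u)))*u = (u*(-12 + 2*u)/(-4 + u))*u = u²*(-12 + 2*u)/(-4 + u))
T*S(B) = 441*(2*10²*(-6 + 10)/(-4 + 10)) = 441*(2*100*4/6) = 441*(2*100*(⅙)*4) = 441*(400/3) = 58800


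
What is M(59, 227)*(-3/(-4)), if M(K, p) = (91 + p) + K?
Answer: 1131/4 ≈ 282.75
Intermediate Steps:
M(K, p) = 91 + K + p
M(59, 227)*(-3/(-4)) = (91 + 59 + 227)*(-3/(-4)) = 377*(-3*(-¼)) = 377*(¾) = 1131/4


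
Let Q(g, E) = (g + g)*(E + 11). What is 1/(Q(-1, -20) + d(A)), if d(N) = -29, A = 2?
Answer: -1/11 ≈ -0.090909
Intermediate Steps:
Q(g, E) = 2*g*(11 + E) (Q(g, E) = (2*g)*(11 + E) = 2*g*(11 + E))
1/(Q(-1, -20) + d(A)) = 1/(2*(-1)*(11 - 20) - 29) = 1/(2*(-1)*(-9) - 29) = 1/(18 - 29) = 1/(-11) = -1/11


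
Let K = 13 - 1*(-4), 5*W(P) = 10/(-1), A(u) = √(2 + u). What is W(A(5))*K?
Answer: -34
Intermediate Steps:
W(P) = -2 (W(P) = (10/(-1))/5 = (10*(-1))/5 = (⅕)*(-10) = -2)
K = 17 (K = 13 + 4 = 17)
W(A(5))*K = -2*17 = -34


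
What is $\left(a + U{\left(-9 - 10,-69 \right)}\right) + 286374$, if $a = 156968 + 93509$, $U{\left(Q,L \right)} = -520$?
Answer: $536331$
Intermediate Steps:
$a = 250477$
$\left(a + U{\left(-9 - 10,-69 \right)}\right) + 286374 = \left(250477 - 520\right) + 286374 = 249957 + 286374 = 536331$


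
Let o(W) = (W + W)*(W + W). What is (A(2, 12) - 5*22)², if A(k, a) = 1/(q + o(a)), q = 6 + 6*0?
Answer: 4098432361/338724 ≈ 12100.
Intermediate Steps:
q = 6 (q = 6 + 0 = 6)
o(W) = 4*W² (o(W) = (2*W)*(2*W) = 4*W²)
A(k, a) = 1/(6 + 4*a²)
(A(2, 12) - 5*22)² = (1/(2*(3 + 2*12²)) - 5*22)² = (1/(2*(3 + 2*144)) - 110)² = (1/(2*(3 + 288)) - 110)² = ((½)/291 - 110)² = ((½)*(1/291) - 110)² = (1/582 - 110)² = (-64019/582)² = 4098432361/338724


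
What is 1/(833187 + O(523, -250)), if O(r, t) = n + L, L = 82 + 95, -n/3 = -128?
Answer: 1/833748 ≈ 1.1994e-6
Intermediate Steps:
n = 384 (n = -3*(-128) = 384)
L = 177
O(r, t) = 561 (O(r, t) = 384 + 177 = 561)
1/(833187 + O(523, -250)) = 1/(833187 + 561) = 1/833748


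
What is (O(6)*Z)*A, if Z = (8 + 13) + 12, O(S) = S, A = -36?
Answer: -7128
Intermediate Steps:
Z = 33 (Z = 21 + 12 = 33)
(O(6)*Z)*A = (6*33)*(-36) = 198*(-36) = -7128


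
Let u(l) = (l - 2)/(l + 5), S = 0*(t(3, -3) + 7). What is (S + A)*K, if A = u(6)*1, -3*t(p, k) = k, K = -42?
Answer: -168/11 ≈ -15.273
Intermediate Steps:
t(p, k) = -k/3
S = 0 (S = 0*(-1/3*(-3) + 7) = 0*(1 + 7) = 0*8 = 0)
u(l) = (-2 + l)/(5 + l)
A = 4/11 (A = ((-2 + 6)/(5 + 6))*1 = (4/11)*1 = 4/11 ≈ 0.36364)
(S + A)*K = (0 + 4/11)*(-42) = (4/11)*(-42) = -168/11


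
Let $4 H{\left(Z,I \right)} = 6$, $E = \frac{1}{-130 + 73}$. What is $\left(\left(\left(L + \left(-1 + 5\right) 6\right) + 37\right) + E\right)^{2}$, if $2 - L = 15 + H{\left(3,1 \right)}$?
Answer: $\frac{28079401}{12996} \approx 2160.6$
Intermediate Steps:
$E = - \frac{1}{57}$ ($E = \frac{1}{-57} = - \frac{1}{57} \approx -0.017544$)
$H{\left(Z,I \right)} = \frac{3}{2}$ ($H{\left(Z,I \right)} = \frac{1}{4} \cdot 6 = \frac{3}{2}$)
$L = - \frac{29}{2}$ ($L = 2 - \left(15 + \frac{3}{2}\right) = 2 - \frac{33}{2} = - \frac{29}{2} \approx -14.5$)
$\left(\left(\left(L + \left(-1 + 5\right) 6\right) + 37\right) + E\right)^{2} = \left(\left(\left(- \frac{29}{2} + \left(-1 + 5\right) 6\right) + 37\right) - \frac{1}{57}\right)^{2} = \left(\left(\left(- \frac{29}{2} + 4 \cdot 6\right) + 37\right) - \frac{1}{57}\right)^{2} = \left(\left(\left(- \frac{29}{2} + 24\right) + 37\right) - \frac{1}{57}\right)^{2} = \left(\left(\frac{19}{2} + 37\right) - \frac{1}{57}\right)^{2} = \left(\frac{93}{2} - \frac{1}{57}\right)^{2} = \left(\frac{5299}{114}\right)^{2} = \frac{28079401}{12996}$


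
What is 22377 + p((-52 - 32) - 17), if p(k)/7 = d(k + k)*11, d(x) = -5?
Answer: 21992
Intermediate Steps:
p(k) = -385 (p(k) = 7*(-5*11) = 7*(-55) = -385)
22377 + p((-52 - 32) - 17) = 22377 - 385 = 21992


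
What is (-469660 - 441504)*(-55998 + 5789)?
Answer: 45748633276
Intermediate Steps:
(-469660 - 441504)*(-55998 + 5789) = -911164*(-50209) = 45748633276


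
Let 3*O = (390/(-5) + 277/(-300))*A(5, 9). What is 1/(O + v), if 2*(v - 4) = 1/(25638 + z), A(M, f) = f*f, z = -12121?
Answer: -1351700/2874971231 ≈ -0.00047016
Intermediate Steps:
A(M, f) = f²
O = -213093/100 (O = ((390/(-5) + 277/(-300))*9²)/3 = ((390*(-⅕) + 277*(-1/300))*81)/3 = ((-78 - 277/300)*81)/3 = (-23677/300*81)/3 = (⅓)*(-639279/100) = -213093/100 ≈ -2130.9)
v = 108137/27034 (v = 4 + 1/(2*(25638 - 12121)) = 4 + (½)/13517 = 4 + (½)*(1/13517) = 4 + 1/27034 = 108137/27034 ≈ 4.0000)
1/(O + v) = 1/(-213093/100 + 108137/27034) = 1/(-2874971231/1351700) = -1351700/2874971231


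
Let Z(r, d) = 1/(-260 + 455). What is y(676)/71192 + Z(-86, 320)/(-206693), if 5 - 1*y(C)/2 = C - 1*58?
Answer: -24707083351/1434701585460 ≈ -0.017221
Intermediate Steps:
Z(r, d) = 1/195
y(C) = 126 - 2*C (y(C) = 10 - 2*(C - 1*58) = 10 - 2*(C - 58) = 10 - 2*(-58 + C) = 10 + (116 - 2*C) = 126 - 2*C)
y(676)/71192 + Z(-86, 320)/(-206693) = (126 - 2*676)/71192 + (1/195)/(-206693) = (126 - 1352)*(1/71192) + (1/195)*(-1/206693) = -1226*1/71192 - 1/40305135 = -613/35596 - 1/40305135 = -24707083351/1434701585460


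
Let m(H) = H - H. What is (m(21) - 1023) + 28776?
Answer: 27753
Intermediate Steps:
m(H) = 0
(m(21) - 1023) + 28776 = (0 - 1023) + 28776 = -1023 + 28776 = 27753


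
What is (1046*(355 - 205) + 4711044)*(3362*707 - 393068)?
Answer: 9657348591504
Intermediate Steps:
(1046*(355 - 205) + 4711044)*(3362*707 - 393068) = (1046*150 + 4711044)*(2376934 - 393068) = (156900 + 4711044)*1983866 = 4867944*1983866 = 9657348591504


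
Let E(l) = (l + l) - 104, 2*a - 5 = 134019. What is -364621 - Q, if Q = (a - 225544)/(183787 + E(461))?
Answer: -22436900391/61535 ≈ -3.6462e+5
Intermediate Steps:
a = 67012 (a = 5/2 + (½)*134019 = 5/2 + 134019/2 = 67012)
E(l) = -104 + 2*l (E(l) = 2*l - 104 = -104 + 2*l)
Q = -52844/61535 (Q = (67012 - 225544)/(183787 + (-104 + 2*461)) = -158532/(183787 + (-104 + 922)) = -158532/(183787 + 818) = -158532/184605 = -158532*1/184605 = -52844/61535 ≈ -0.85876)
-364621 - Q = -364621 - 1*(-52844/61535) = -364621 + 52844/61535 = -22436900391/61535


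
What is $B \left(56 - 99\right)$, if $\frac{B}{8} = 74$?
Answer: $-25456$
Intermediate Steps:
$B = 592$ ($B = 8 \cdot 74 = 592$)
$B \left(56 - 99\right) = 592 \left(56 - 99\right) = 592 \left(-43\right) = -25456$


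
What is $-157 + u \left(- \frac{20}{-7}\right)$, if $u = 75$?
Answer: $\frac{401}{7} \approx 57.286$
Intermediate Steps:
$-157 + u \left(- \frac{20}{-7}\right) = -157 + 75 \left(- \frac{20}{-7}\right) = -157 + 75 \left(\left(-20\right) \left(- \frac{1}{7}\right)\right) = -157 + 75 \cdot \frac{20}{7} = -157 + \frac{1500}{7} = \frac{401}{7}$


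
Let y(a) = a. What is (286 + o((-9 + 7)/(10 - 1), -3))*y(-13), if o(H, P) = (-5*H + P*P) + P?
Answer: -34294/9 ≈ -3810.4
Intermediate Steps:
o(H, P) = P + P**2 - 5*H (o(H, P) = (-5*H + P**2) + P = (P**2 - 5*H) + P = P + P**2 - 5*H)
(286 + o((-9 + 7)/(10 - 1), -3))*y(-13) = (286 + (-3 + (-3)**2 - 5*(-9 + 7)/(10 - 1)))*(-13) = (286 + (-3 + 9 - (-10)/9))*(-13) = (286 + (-3 + 9 - 5*(-2/9)))*(-13) = (286 + (-3 + 9 + 10/9))*(-13) = (286 + 64/9)*(-13) = (2638/9)*(-13) = -34294/9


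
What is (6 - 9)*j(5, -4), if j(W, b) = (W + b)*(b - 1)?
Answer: 15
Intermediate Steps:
j(W, b) = (-1 + b)*(W + b) (j(W, b) = (W + b)*(-1 + b) = (-1 + b)*(W + b))
(6 - 9)*j(5, -4) = (6 - 9)*((-4)**2 - 1*5 - 1*(-4) + 5*(-4)) = -3*(16 - 5 + 4 - 20) = -3*(-5) = 15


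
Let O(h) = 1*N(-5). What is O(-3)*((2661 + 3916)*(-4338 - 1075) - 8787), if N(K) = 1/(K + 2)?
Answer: 35610088/3 ≈ 1.1870e+7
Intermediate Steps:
N(K) = 1/(2 + K)
O(h) = -⅓ (O(h) = 1/(2 - 5) = 1/(-3) = 1*(-⅓) = -⅓)
O(-3)*((2661 + 3916)*(-4338 - 1075) - 8787) = -((2661 + 3916)*(-4338 - 1075) - 8787)/3 = -(6577*(-5413) - 8787)/3 = -(-35601301 - 8787)/3 = -⅓*(-35610088) = 35610088/3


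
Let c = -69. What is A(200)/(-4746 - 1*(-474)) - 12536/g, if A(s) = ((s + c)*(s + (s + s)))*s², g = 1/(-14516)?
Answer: 16130059264/89 ≈ 1.8124e+8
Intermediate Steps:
g = -1/14516 ≈ -6.8889e-5
A(s) = 3*s³*(-69 + s) (A(s) = ((s - 69)*(s + (s + s)))*s² = ((-69 + s)*(s + 2*s))*s² = ((-69 + s)*(3*s))*s² = (3*s*(-69 + s))*s² = 3*s³*(-69 + s))
A(200)/(-4746 - 1*(-474)) - 12536/g = (3*200³*(-69 + 200))/(-4746 - 1*(-474)) - 12536/(-1/14516) = (3*8000000*131)/(-4746 + 474) - 12536*(-14516) = 3144000000/(-4272) + 181972576 = 3144000000*(-1/4272) + 181972576 = -65500000/89 + 181972576 = 16130059264/89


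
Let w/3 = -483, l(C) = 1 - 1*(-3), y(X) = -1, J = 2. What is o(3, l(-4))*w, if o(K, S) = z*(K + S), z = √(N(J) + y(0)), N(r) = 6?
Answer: -10143*√5 ≈ -22680.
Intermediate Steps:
l(C) = 4 (l(C) = 1 + 3 = 4)
w = -1449 (w = 3*(-483) = -1449)
z = √5 (z = √(6 - 1) = √5 ≈ 2.2361)
o(K, S) = √5*(K + S)
o(3, l(-4))*w = (√5*(3 + 4))*(-1449) = (√5*7)*(-1449) = (7*√5)*(-1449) = -10143*√5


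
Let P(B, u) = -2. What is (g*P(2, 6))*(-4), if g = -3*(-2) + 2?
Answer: 64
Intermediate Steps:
g = 8 (g = 6 + 2 = 8)
(g*P(2, 6))*(-4) = (8*(-2))*(-4) = -16*(-4) = 64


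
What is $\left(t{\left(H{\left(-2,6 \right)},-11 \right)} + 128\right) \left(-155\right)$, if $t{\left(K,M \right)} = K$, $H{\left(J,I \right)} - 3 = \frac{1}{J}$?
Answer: $- \frac{40455}{2} \approx -20228.0$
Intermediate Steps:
$H{\left(J,I \right)} = 3 + \frac{1}{J}$
$\left(t{\left(H{\left(-2,6 \right)},-11 \right)} + 128\right) \left(-155\right) = \left(\left(3 + \frac{1}{-2}\right) + 128\right) \left(-155\right) = \left(\left(3 - \frac{1}{2}\right) + 128\right) \left(-155\right) = \left(\frac{5}{2} + 128\right) \left(-155\right) = \frac{261}{2} \left(-155\right) = - \frac{40455}{2}$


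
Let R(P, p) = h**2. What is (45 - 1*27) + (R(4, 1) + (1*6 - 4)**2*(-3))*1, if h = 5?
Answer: 31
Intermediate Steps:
R(P, p) = 25 (R(P, p) = 5**2 = 25)
(45 - 1*27) + (R(4, 1) + (1*6 - 4)**2*(-3))*1 = (45 - 1*27) + (25 + (1*6 - 4)**2*(-3))*1 = (45 - 27) + (25 + (6 - 4)**2*(-3))*1 = 18 + (25 + 2**2*(-3))*1 = 18 + (25 + 4*(-3))*1 = 18 + (25 - 12)*1 = 18 + 13*1 = 18 + 13 = 31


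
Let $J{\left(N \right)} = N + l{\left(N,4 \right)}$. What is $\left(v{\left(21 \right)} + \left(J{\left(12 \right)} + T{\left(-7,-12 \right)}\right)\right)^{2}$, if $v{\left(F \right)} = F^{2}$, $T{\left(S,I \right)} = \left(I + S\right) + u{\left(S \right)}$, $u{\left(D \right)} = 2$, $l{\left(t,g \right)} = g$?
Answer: $193600$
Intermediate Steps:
$J{\left(N \right)} = 4 + N$ ($J{\left(N \right)} = N + 4 = 4 + N$)
$T{\left(S,I \right)} = 2 + I + S$ ($T{\left(S,I \right)} = \left(I + S\right) + 2 = 2 + I + S$)
$\left(v{\left(21 \right)} + \left(J{\left(12 \right)} + T{\left(-7,-12 \right)}\right)\right)^{2} = \left(21^{2} + \left(\left(4 + 12\right) - 17\right)\right)^{2} = \left(441 + \left(16 - 17\right)\right)^{2} = \left(441 - 1\right)^{2} = 440^{2} = 193600$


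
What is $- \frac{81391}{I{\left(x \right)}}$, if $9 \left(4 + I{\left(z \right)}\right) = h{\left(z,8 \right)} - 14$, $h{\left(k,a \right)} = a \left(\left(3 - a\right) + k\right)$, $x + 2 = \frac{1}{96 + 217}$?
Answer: $\frac{229278447}{33170} \approx 6912.2$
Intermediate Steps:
$x = - \frac{625}{313}$ ($x = -2 + \frac{1}{96 + 217} = -2 + \frac{1}{313} = - \frac{625}{313} \approx -1.9968$)
$h{\left(k,a \right)} = a \left(3 + k - a\right)$
$I{\left(z \right)} = -10 + \frac{8 z}{9}$ ($I{\left(z \right)} = -4 + \frac{8 \left(3 + z - 8\right) - 14}{9} = -4 + \frac{8 \left(-5 + z\right) - 14}{9} = -4 + \frac{\left(-40 + 8 z\right) - 14}{9} = -4 + \frac{-54 + 8 z}{9} = -4 + \left(-6 + \frac{8 z}{9}\right) = -10 + \frac{8 z}{9}$)
$- \frac{81391}{I{\left(x \right)}} = - \frac{81391}{-10 + \frac{8}{9} \left(- \frac{625}{313}\right)} = - \frac{81391}{-10 - \frac{5000}{2817}} = - \frac{81391}{- \frac{33170}{2817}} = \left(-81391\right) \left(- \frac{2817}{33170}\right) = \frac{229278447}{33170}$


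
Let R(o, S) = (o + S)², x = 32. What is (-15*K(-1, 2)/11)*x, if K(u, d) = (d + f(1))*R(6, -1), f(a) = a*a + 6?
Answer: -108000/11 ≈ -9818.2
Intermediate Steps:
f(a) = 6 + a² (f(a) = a² + 6 = 6 + a²)
R(o, S) = (S + o)²
K(u, d) = 175 + 25*d (K(u, d) = (d + (6 + 1²))*(-1 + 6)² = (d + (6 + 1))*5² = (d + 7)*25 = (7 + d)*25 = 175 + 25*d)
(-15*K(-1, 2)/11)*x = -15*(175 + 25*2)/11*32 = -15*(175 + 50)/11*32 = -3375/11*32 = -108000/11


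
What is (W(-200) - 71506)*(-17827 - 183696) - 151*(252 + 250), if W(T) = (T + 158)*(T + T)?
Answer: 11024441436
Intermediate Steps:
W(T) = 2*T*(158 + T) (W(T) = (158 + T)*(2*T) = 2*T*(158 + T))
(W(-200) - 71506)*(-17827 - 183696) - 151*(252 + 250) = (2*(-200)*(158 - 200) - 71506)*(-17827 - 183696) - 151*(252 + 250) = (2*(-200)*(-42) - 71506)*(-201523) - 151*502 = (16800 - 71506)*(-201523) - 75802 = -54706*(-201523) - 75802 = 11024517238 - 75802 = 11024441436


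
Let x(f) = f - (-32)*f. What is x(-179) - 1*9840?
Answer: -15747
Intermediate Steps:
x(f) = 33*f (x(f) = f + 32*f = 33*f)
x(-179) - 1*9840 = 33*(-179) - 1*9840 = -5907 - 9840 = -15747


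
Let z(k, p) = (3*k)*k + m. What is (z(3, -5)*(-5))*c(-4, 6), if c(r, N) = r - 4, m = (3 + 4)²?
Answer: 3040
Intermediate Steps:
m = 49 (m = 7² = 49)
z(k, p) = 49 + 3*k² (z(k, p) = (3*k)*k + 49 = 3*k² + 49 = 49 + 3*k²)
c(r, N) = -4 + r
(z(3, -5)*(-5))*c(-4, 6) = ((49 + 3*3²)*(-5))*(-4 - 4) = ((49 + 3*9)*(-5))*(-8) = ((49 + 27)*(-5))*(-8) = (76*(-5))*(-8) = -380*(-8) = 3040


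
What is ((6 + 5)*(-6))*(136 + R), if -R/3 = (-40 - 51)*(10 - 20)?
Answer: 171204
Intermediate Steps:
R = -2730 (R = -3*(-40 - 51)*(10 - 20) = -(-273)*(-10) = -3*910 = -2730)
((6 + 5)*(-6))*(136 + R) = ((6 + 5)*(-6))*(136 - 2730) = (11*(-6))*(-2594) = -66*(-2594) = 171204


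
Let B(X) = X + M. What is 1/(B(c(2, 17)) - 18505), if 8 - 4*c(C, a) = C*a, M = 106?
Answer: -2/36811 ≈ -5.4332e-5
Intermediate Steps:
c(C, a) = 2 - C*a/4
B(X) = 106 + X (B(X) = X + 106 = 106 + X)
1/(B(c(2, 17)) - 18505) = 1/((106 + (2 - 1/4*2*17)) - 18505) = 1/((106 + (2 - 17/2)) - 18505) = 1/((106 - 13/2) - 18505) = 1/(199/2 - 18505) = 1/(-36811/2) = -2/36811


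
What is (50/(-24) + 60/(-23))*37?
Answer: -47915/276 ≈ -173.60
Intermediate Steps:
(50/(-24) + 60/(-23))*37 = (50*(-1/24) + 60*(-1/23))*37 = (-25/12 - 60/23)*37 = -1295/276*37 = -47915/276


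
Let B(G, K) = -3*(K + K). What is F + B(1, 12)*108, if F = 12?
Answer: -7764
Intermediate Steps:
B(G, K) = -6*K
F + B(1, 12)*108 = 12 - 6*12*108 = 12 - 72*108 = 12 - 7776 = -7764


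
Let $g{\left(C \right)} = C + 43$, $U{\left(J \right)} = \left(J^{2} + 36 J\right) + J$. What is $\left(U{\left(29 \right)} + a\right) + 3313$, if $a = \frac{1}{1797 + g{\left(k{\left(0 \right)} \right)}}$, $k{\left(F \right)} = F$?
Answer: $\frac{9617681}{1840} \approx 5227.0$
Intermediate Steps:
$U{\left(J \right)} = J^{2} + 37 J$
$g{\left(C \right)} = 43 + C$
$a = \frac{1}{1840}$ ($a = \frac{1}{1797 + \left(43 + 0\right)} = \frac{1}{1797 + 43} = \frac{1}{1840} \approx 0.00054348$)
$\left(U{\left(29 \right)} + a\right) + 3313 = \left(29 \left(37 + 29\right) + \frac{1}{1840}\right) + 3313 = \left(29 \cdot 66 + \frac{1}{1840}\right) + 3313 = \left(1914 + \frac{1}{1840}\right) + 3313 = \frac{3521761}{1840} + 3313 = \frac{9617681}{1840}$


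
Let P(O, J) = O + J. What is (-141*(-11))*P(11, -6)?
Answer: 7755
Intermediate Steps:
P(O, J) = J + O
(-141*(-11))*P(11, -6) = (-141*(-11))*(-6 + 11) = 1551*5 = 7755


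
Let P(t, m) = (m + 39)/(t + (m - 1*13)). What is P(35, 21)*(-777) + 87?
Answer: -42879/43 ≈ -997.19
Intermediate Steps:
P(t, m) = (39 + m)/(-13 + m + t) (P(t, m) = (39 + m)/(t + (m - 13)) = (39 + m)/(t + (-13 + m)) = (39 + m)/(-13 + m + t))
P(35, 21)*(-777) + 87 = ((39 + 21)/(-13 + 21 + 35))*(-777) + 87 = (60/43)*(-777) + 87 = -46620/43 + 87 = -42879/43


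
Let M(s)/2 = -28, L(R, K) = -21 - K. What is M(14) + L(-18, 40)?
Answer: -117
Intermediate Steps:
M(s) = -56 (M(s) = 2*(-28) = -56)
M(14) + L(-18, 40) = -56 + (-21 - 1*40) = -56 + (-21 - 40) = -56 - 61 = -117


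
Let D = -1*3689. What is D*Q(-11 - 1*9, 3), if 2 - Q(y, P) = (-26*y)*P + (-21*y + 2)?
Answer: 7304220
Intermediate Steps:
Q(y, P) = 21*y + 26*P*y (Q(y, P) = 2 - ((-26*y)*P + (-21*y + 2)) = 2 - (-26*P*y + (2 - 21*y)) = 2 - (2 - 21*y - 26*P*y) = 2 + (-2 + 21*y + 26*P*y) = 21*y + 26*P*y)
D = -3689
D*Q(-11 - 1*9, 3) = -3689*(-11 - 1*9)*(21 + 26*3) = -3689*(-11 - 9)*(21 + 78) = -(-73780)*99 = -3689*(-1980) = 7304220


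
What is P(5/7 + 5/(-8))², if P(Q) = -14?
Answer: 196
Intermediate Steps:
P(5/7 + 5/(-8))² = (-14)² = 196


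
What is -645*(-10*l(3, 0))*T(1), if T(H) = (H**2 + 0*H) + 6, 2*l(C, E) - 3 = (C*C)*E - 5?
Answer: -45150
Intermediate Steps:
l(C, E) = -1 + E*C**2/2 (l(C, E) = 3/2 + ((C*C)*E - 5)/2 = 3/2 + (C**2*E - 5)/2 = 3/2 + (E*C**2 - 5)/2 = 3/2 + (-5 + E*C**2)/2 = 3/2 + (-5/2 + E*C**2/2) = -1 + E*C**2/2)
T(H) = 6 + H**2 (T(H) = (H**2 + 0) + 6 = H**2 + 6 = 6 + H**2)
-645*(-10*l(3, 0))*T(1) = -645*(-10*(-1 + (1/2)*0*3**2))*(6 + 1**2) = -645*(-10*(-1 + (1/2)*0*9))*(6 + 1) = -645*(-10*(-1 + 0))*7 = -645*(-10*(-1))*7 = -6450*7 = -645*70 = -45150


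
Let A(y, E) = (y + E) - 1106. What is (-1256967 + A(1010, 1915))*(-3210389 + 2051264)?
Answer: 1454873425500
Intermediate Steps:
A(y, E) = -1106 + E + y (A(y, E) = (E + y) - 1106 = -1106 + E + y)
(-1256967 + A(1010, 1915))*(-3210389 + 2051264) = (-1256967 + (-1106 + 1915 + 1010))*(-3210389 + 2051264) = (-1256967 + 1819)*(-1159125) = -1255148*(-1159125) = 1454873425500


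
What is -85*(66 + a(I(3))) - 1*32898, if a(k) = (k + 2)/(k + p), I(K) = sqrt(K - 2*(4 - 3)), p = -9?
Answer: -307809/8 ≈ -38476.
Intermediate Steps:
I(K) = sqrt(-2 + K) (I(K) = sqrt(K - 2*1) = sqrt(K - 2) = sqrt(-2 + K))
a(k) = (2 + k)/(-9 + k) (a(k) = (k + 2)/(k - 9) = (2 + k)/(-9 + k))
-85*(66 + a(I(3))) - 1*32898 = -85*(66 + (2 + sqrt(-2 + 3))/(-9 + sqrt(-2 + 3))) - 1*32898 = -85*(66 + (2 + sqrt(1))/(-9 + sqrt(1))) - 32898 = -85*(66 + (2 + 1)/(-9 + 1)) - 32898 = -85*(66 + 3/(-8)) - 32898 = -85*(66 - 1/8*3) - 32898 = -85*(66 - 3/8) - 32898 = -85*525/8 - 32898 = -44625/8 - 32898 = -307809/8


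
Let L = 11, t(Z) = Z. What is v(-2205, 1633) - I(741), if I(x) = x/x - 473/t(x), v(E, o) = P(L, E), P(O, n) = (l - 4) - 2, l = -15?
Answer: -15829/741 ≈ -21.362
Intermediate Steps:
P(O, n) = -21 (P(O, n) = (-15 - 4) - 2 = -19 - 2 = -21)
v(E, o) = -21
I(x) = 1 - 473/x (I(x) = x/x - 473/x = 1 - 473/x)
v(-2205, 1633) - I(741) = -21 - (-473 + 741)/741 = -21 - 268/741 = -15829/741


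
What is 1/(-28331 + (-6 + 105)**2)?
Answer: -1/18530 ≈ -5.3967e-5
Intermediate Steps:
1/(-28331 + (-6 + 105)**2) = 1/(-28331 + 99**2) = 1/(-28331 + 9801) = 1/(-18530) = -1/18530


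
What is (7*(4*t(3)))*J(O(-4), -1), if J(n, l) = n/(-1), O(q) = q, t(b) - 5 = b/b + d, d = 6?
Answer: 1344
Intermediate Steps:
t(b) = 12 (t(b) = 5 + (b/b + 6) = 5 + (1 + 6) = 5 + 7 = 12)
J(n, l) = -n (J(n, l) = n*(-1) = -n)
(7*(4*t(3)))*J(O(-4), -1) = (7*(4*12))*(-1*(-4)) = (7*48)*4 = 336*4 = 1344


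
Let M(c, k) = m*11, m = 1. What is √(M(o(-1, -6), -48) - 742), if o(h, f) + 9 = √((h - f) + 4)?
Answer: I*√731 ≈ 27.037*I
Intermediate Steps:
o(h, f) = -9 + √(4 + h - f) (o(h, f) = -9 + √((h - f) + 4) = -9 + √(4 + h - f))
M(c, k) = 11 (M(c, k) = 1*11 = 11)
√(M(o(-1, -6), -48) - 742) = √(11 - 742) = √(-731) = I*√731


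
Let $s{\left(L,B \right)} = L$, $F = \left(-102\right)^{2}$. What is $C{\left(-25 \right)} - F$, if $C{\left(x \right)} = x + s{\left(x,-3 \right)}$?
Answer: $-10454$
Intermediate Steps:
$F = 10404$
$C{\left(x \right)} = 2 x$ ($C{\left(x \right)} = x + x = 2 x$)
$C{\left(-25 \right)} - F = 2 \left(-25\right) - 10404 = -50 - 10404 = -10454$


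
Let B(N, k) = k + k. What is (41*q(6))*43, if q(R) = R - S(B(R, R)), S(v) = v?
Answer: -10578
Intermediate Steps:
B(N, k) = 2*k
q(R) = -R (q(R) = R - 2*R = -R)
(41*q(6))*43 = (41*(-1*6))*43 = (41*(-6))*43 = -246*43 = -10578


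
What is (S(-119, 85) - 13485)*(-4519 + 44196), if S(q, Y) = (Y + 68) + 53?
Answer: -526870883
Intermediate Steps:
S(q, Y) = 121 + Y (S(q, Y) = (68 + Y) + 53 = 121 + Y)
(S(-119, 85) - 13485)*(-4519 + 44196) = ((121 + 85) - 13485)*(-4519 + 44196) = (206 - 13485)*39677 = -13279*39677 = -526870883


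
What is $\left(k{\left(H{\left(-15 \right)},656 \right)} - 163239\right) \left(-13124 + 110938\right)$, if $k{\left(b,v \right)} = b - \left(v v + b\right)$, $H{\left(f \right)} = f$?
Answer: $-58059945050$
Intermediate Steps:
$k{\left(b,v \right)} = - v^{2}$ ($k{\left(b,v \right)} = b - \left(v^{2} + b\right) = b - \left(b + v^{2}\right) = - v^{2}$)
$\left(k{\left(H{\left(-15 \right)},656 \right)} - 163239\right) \left(-13124 + 110938\right) = \left(- 656^{2} - 163239\right) \left(-13124 + 110938\right) = \left(\left(-1\right) 430336 - 163239\right) 97814 = \left(-430336 - 163239\right) 97814 = \left(-593575\right) 97814 = -58059945050$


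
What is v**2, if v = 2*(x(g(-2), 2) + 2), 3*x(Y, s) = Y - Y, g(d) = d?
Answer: 16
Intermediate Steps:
x(Y, s) = 0 (x(Y, s) = (Y - Y)/3 = (1/3)*0 = 0)
v = 4 (v = 2*(0 + 2) = 2*2 = 4)
v**2 = 4**2 = 16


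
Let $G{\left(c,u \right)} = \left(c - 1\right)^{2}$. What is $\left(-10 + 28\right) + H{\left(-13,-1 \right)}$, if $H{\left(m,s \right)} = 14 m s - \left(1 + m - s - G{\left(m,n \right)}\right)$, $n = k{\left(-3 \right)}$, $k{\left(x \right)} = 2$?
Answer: $407$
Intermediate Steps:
$n = 2$
$G{\left(c,u \right)} = \left(-1 + c\right)^{2}$
$H{\left(m,s \right)} = -1 + s + \left(-1 + m\right)^{2} - m + 14 m s$ ($H{\left(m,s \right)} = 14 m s - \left(1 + m - s - \left(-1 + m\right)^{2}\right) = -1 + s + \left(-1 + m\right)^{2} - m + 14 m s$)
$\left(-10 + 28\right) + H{\left(-13,-1 \right)} = \left(-10 + 28\right) + \left(-1 + \left(-13\right)^{2} - -39 + 14 \left(-13\right) \left(-1\right)\right) = 18 + \left(-1 + 169 + 39 + 182\right) = 18 + 389 = 407$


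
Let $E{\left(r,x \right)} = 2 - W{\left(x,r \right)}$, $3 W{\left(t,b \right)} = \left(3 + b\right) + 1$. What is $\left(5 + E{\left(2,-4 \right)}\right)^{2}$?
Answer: $25$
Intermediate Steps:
$W{\left(t,b \right)} = \frac{4}{3} + \frac{b}{3}$ ($W{\left(t,b \right)} = \frac{\left(3 + b\right) + 1}{3} = \frac{4 + b}{3} = \frac{4}{3} + \frac{b}{3}$)
$E{\left(r,x \right)} = \frac{2}{3} - \frac{r}{3}$ ($E{\left(r,x \right)} = 2 - \left(\frac{4}{3} + \frac{r}{3}\right) = \frac{2}{3} - \frac{r}{3}$)
$\left(5 + E{\left(2,-4 \right)}\right)^{2} = \left(5 + \left(\frac{2}{3} - \frac{2}{3}\right)\right)^{2} = \left(5 + 0\right)^{2} = 5^{2} = 25$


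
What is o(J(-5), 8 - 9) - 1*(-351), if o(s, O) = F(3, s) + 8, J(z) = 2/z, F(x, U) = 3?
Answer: 362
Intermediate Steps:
o(s, O) = 11 (o(s, O) = 3 + 8 = 11)
o(J(-5), 8 - 9) - 1*(-351) = 11 - 1*(-351) = 11 + 351 = 362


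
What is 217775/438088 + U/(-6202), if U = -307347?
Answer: 9713976649/194072984 ≈ 50.053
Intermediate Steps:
217775/438088 + U/(-6202) = 217775/438088 - 307347/(-6202) = 217775*(1/438088) - 307347*(-1/6202) = 217775/438088 + 307347/6202 = 9713976649/194072984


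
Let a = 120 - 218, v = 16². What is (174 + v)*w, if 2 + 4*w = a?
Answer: -10750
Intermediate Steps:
v = 256
a = -98
w = -25 (w = -½ + (¼)*(-98) = -½ - 49/2 = -25)
(174 + v)*w = (174 + 256)*(-25) = 430*(-25) = -10750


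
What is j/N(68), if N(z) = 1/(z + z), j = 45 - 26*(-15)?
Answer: 59160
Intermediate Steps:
j = 435 (j = 45 + 390 = 435)
N(z) = 1/(2*z)
j/N(68) = 435/(((½)/68)) = 435/(((½)*(1/68))) = 435/(1/136) = 435*136 = 59160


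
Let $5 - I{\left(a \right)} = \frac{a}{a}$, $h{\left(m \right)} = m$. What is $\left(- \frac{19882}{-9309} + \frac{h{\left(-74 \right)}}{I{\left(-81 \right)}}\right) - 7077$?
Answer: $- \frac{132064255}{18618} \approx -7093.4$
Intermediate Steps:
$I{\left(a \right)} = 4$ ($I{\left(a \right)} = 5 - \frac{a}{a} = 5 - 1 = 4$)
$\left(- \frac{19882}{-9309} + \frac{h{\left(-74 \right)}}{I{\left(-81 \right)}}\right) - 7077 = \left(- \frac{19882}{-9309} - \frac{74}{4}\right) - 7077 = \left(\left(-19882\right) \left(- \frac{1}{9309}\right) - \frac{37}{2}\right) - 7077 = \left(\frac{19882}{9309} - \frac{37}{2}\right) - 7077 = - \frac{304669}{18618} - 7077 = - \frac{132064255}{18618}$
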